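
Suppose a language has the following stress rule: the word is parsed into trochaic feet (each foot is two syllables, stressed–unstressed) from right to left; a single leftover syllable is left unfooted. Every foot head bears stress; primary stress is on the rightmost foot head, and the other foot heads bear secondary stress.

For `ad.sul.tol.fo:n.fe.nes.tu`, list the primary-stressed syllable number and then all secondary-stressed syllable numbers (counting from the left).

Parse right to left into trochaic (ˈσσ) feet: ad (ˈsul.tol) (ˈfo:n.fe) (ˈnes.tu). Syllable 1 is left unfooted.
Foot heads (stressed positions): 2, 4, 6.
End Rule Rightmost: primary stress on the rightmost head = syllable 6.
Secondary stress on 2, 4: ad.ˌsul.tol.ˌfo:n.fe.ˈnes.tu.

primary 6, secondary 2, 4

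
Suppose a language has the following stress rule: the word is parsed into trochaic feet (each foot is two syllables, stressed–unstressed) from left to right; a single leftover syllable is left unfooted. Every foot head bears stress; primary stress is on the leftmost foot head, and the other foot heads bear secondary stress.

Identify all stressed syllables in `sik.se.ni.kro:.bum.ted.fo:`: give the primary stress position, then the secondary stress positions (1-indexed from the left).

Parse left to right into trochaic (ˈσσ) feet: (ˈsik.se) (ˈni.kro:) (ˈbum.ted) fo:. Syllable 7 is left unfooted.
Foot heads (stressed positions): 1, 3, 5.
End Rule Leftmost: primary stress on the leftmost head = syllable 1.
Secondary stress on 3, 5: ˈsik.se.ˌni.kro:.ˌbum.ted.fo:.

primary 1, secondary 3, 5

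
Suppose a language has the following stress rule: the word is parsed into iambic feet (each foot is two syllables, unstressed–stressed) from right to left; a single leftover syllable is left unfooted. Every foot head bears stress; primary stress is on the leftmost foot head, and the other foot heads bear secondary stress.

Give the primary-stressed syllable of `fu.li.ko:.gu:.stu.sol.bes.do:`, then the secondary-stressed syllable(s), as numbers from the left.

primary 2, secondary 4, 6, 8

Parse right to left into iambic (σˈσ) feet: (fu.ˈli) (ko:.ˈgu:) (stu.ˈsol) (bes.ˈdo:).
Foot heads (stressed positions): 2, 4, 6, 8.
End Rule Leftmost: primary stress on the leftmost head = syllable 2.
Secondary stress on 4, 6, 8: fu.ˈli.ko:.ˌgu:.stu.ˌsol.bes.ˌdo:.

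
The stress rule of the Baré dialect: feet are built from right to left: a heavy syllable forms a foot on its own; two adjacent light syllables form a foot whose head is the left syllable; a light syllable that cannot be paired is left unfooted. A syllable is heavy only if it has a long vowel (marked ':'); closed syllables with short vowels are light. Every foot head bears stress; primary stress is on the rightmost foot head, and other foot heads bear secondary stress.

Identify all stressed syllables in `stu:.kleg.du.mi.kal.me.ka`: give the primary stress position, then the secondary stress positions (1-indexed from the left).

primary 6, secondary 1, 2, 4

Weights: 1 stu: H, 2 kleg L, 3 du L, 4 mi L, 5 kal L, 6 me L, 7 ka L.
Parse right to left (heavy = foot alone; LL = one foot; stranded L unfooted): (ˈstu:) (ˈkleg.du) (ˈmi.kal) (ˈme.ka).
Foot heads: 1, 2, 4, 6.
Primary stress on the rightmost head = syllable 6.
Secondary stress on 1, 2, 4: ˌstu:.ˌkleg.du.ˌmi.kal.ˈme.ka.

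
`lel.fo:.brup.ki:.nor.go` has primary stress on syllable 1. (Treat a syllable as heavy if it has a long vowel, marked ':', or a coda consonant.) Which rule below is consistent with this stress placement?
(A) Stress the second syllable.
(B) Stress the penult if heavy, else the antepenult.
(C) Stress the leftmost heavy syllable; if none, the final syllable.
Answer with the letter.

C

Rule A → syllable 2 (observed: 1).
Rule B → syllable 5 (observed: 1).
Rule C → syllable 1 ✓.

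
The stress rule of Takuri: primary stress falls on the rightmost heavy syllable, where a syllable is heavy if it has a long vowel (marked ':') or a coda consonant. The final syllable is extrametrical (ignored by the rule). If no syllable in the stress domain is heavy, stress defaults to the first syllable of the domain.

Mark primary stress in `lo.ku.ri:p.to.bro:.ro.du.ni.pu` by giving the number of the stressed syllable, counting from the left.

The final syllable (9, pu) is extrametrical; the stress domain is syllables 1–8.
Weights: 1 lo L, 2 ku L, 3 ri:p H, 4 to L, 5 bro: H, 6 ro L, 7 du L, 8 ni L.
Heavy syllables in the domain: 3, 5. The rightmost is syllable 5 (bro:).
Primary stress: syllable 5 → lo.ku.ri:p.to.ˈbro:.ro.du.ni.pu.

5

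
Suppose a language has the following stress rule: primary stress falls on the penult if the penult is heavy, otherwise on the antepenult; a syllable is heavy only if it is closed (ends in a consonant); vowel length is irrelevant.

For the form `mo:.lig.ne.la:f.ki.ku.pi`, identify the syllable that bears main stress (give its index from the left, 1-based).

Weights: 5 ki L, 6 ku L, 7 pi L.
The penult (syllable 6, ku) is light, so stress falls on the antepenult (syllable 5, ki).
Primary stress: syllable 5 → mo:.lig.ne.la:f.ˈki.ku.pi.

5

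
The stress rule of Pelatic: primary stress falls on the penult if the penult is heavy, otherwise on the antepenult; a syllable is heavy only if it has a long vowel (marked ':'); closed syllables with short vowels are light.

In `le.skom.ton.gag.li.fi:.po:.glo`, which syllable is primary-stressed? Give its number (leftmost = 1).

Weights: 6 fi: H, 7 po: H, 8 glo L.
The penult (syllable 7, po:) is heavy, so it takes stress.
Primary stress: syllable 7 → le.skom.ton.gag.li.fi:.ˈpo:.glo.

7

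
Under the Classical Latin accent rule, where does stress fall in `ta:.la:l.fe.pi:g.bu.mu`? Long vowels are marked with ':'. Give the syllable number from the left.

4

Classical Latin: stress the penult if heavy (long vowel or closed), else the antepenult.
Weights: 4 pi:g H, 5 bu L, 6 mu L.
The penult (syllable 5, bu) is light, so stress falls on the antepenult (syllable 4, pi:g).
Stress on syllable 4: ta:.la:l.fe.ˈpi:g.bu.mu.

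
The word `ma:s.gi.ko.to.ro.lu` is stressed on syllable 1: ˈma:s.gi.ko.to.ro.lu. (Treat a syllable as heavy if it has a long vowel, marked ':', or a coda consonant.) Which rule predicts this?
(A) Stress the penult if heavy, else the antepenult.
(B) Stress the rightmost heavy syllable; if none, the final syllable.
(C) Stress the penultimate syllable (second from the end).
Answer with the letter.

B

Rule A → syllable 4 (observed: 1).
Rule B → syllable 1 ✓.
Rule C → syllable 5 (observed: 1).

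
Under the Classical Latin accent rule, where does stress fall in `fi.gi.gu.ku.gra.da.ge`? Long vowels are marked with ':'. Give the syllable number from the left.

Classical Latin: stress the penult if heavy (long vowel or closed), else the antepenult.
Weights: 5 gra L, 6 da L, 7 ge L.
The penult (syllable 6, da) is light, so stress falls on the antepenult (syllable 5, gra).
Stress on syllable 5: fi.gi.gu.ku.ˈgra.da.ge.

5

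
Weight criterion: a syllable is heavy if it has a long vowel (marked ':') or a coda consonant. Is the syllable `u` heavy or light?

light

`u`: short vowel, open (no coda). Short vowel, open → light.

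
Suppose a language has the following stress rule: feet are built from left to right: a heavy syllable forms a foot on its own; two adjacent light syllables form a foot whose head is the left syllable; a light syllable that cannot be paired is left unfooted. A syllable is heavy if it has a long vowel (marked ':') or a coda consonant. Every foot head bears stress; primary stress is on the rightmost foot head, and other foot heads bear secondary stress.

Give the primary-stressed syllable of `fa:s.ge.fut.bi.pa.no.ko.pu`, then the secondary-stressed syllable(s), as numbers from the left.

primary 6, secondary 1, 3, 4

Weights: 1 fa:s H, 2 ge L, 3 fut H, 4 bi L, 5 pa L, 6 no L, 7 ko L, 8 pu L.
Parse left to right (heavy = foot alone; LL = one foot; stranded L unfooted): (ˈfa:s) ge (ˈfut) (ˈbi.pa) (ˈno.ko) pu.
Foot heads: 1, 3, 4, 6.
Primary stress on the rightmost head = syllable 6.
Secondary stress on 1, 3, 4: ˌfa:s.ge.ˌfut.ˌbi.pa.ˈno.ko.pu.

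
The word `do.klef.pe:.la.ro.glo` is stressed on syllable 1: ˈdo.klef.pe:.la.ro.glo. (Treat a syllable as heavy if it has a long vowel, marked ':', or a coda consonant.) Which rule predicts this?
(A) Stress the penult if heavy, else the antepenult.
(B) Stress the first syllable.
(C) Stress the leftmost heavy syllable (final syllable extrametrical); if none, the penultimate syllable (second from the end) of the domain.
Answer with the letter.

B

Rule A → syllable 4 (observed: 1).
Rule B → syllable 1 ✓.
Rule C → syllable 2 (observed: 1).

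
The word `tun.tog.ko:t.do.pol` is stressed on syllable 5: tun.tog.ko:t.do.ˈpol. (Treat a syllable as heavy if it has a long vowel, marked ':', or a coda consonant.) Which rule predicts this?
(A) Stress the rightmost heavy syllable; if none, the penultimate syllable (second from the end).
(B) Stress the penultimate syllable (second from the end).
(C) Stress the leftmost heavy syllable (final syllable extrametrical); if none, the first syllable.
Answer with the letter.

Rule A → syllable 5 ✓.
Rule B → syllable 4 (observed: 5).
Rule C → syllable 1 (observed: 5).

A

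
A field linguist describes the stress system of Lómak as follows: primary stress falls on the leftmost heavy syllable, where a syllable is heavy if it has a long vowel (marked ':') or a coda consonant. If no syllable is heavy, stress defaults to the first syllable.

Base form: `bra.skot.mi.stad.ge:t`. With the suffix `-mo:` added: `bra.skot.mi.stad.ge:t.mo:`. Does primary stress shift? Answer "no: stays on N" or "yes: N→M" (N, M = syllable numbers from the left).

Base `bra.skot.mi.stad.ge:t` (5 syllables):
  Weights: 1 bra L, 2 skot H, 3 mi L, 4 stad H, 5 ge:t H.
  Heavy syllables in the domain: 2, 4, 5. The leftmost is syllable 2 (skot).
  → primary stress on syllable 2.
Suffixed `bra.skot.mi.stad.ge:t.mo:` (6 syllables):
  Weights: 1 bra L, 2 skot H, 3 mi L, 4 stad H, 5 ge:t H, 6 mo: H.
  Heavy syllables in the domain: 2, 4, 5, 6. The leftmost is syllable 2 (skot).
  → primary stress on syllable 2.

no: stays on 2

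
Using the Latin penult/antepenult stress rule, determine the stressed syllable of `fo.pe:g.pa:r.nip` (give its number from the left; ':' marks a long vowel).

Classical Latin: stress the penult if heavy (long vowel or closed), else the antepenult.
Weights: 2 pe:g H, 3 pa:r H, 4 nip H.
The penult (syllable 3, pa:r) is heavy, so it takes stress.
Stress on syllable 3: fo.pe:g.ˈpa:r.nip.

3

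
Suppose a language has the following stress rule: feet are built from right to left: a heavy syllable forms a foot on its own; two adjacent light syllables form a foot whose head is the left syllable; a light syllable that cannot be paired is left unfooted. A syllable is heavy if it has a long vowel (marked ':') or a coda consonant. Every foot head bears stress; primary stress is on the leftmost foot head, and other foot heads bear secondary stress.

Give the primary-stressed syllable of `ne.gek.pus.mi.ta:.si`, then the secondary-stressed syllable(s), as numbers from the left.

Weights: 1 ne L, 2 gek H, 3 pus H, 4 mi L, 5 ta: H, 6 si L.
Parse right to left (heavy = foot alone; LL = one foot; stranded L unfooted): ne (ˈgek) (ˈpus) mi (ˈta:) si.
Foot heads: 2, 3, 5.
Primary stress on the leftmost head = syllable 2.
Secondary stress on 3, 5: ne.ˈgek.ˌpus.mi.ˌta:.si.

primary 2, secondary 3, 5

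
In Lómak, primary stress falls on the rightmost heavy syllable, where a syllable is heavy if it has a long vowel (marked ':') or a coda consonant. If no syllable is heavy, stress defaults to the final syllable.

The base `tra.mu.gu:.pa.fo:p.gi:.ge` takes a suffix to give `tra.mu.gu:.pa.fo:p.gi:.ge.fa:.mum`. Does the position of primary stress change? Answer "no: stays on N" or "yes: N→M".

Base `tra.mu.gu:.pa.fo:p.gi:.ge` (7 syllables):
  Weights: 1 tra L, 2 mu L, 3 gu: H, 4 pa L, 5 fo:p H, 6 gi: H, 7 ge L.
  Heavy syllables in the domain: 3, 5, 6. The rightmost is syllable 6 (gi:).
  → primary stress on syllable 6.
Suffixed `tra.mu.gu:.pa.fo:p.gi:.ge.fa:.mum` (9 syllables):
  Weights: 1 tra L, 2 mu L, 3 gu: H, 4 pa L, 5 fo:p H, 6 gi: H, 7 ge L, 8 fa: H, 9 mum H.
  Heavy syllables in the domain: 3, 5, 6, 8, 9. The rightmost is syllable 9 (mum).
  → primary stress on syllable 9.

yes: 6→9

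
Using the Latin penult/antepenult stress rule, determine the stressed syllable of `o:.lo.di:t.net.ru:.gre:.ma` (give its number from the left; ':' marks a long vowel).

Classical Latin: stress the penult if heavy (long vowel or closed), else the antepenult.
Weights: 5 ru: H, 6 gre: H, 7 ma L.
The penult (syllable 6, gre:) is heavy, so it takes stress.
Stress on syllable 6: o:.lo.di:t.net.ru:.ˈgre:.ma.

6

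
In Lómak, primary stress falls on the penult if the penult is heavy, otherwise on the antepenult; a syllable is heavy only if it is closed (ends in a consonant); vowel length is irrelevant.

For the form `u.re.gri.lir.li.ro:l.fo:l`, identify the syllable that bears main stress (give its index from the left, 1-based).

6

Weights: 5 li L, 6 ro:l H, 7 fo:l H.
The penult (syllable 6, ro:l) is heavy, so it takes stress.
Primary stress: syllable 6 → u.re.gri.lir.li.ˈro:l.fo:l.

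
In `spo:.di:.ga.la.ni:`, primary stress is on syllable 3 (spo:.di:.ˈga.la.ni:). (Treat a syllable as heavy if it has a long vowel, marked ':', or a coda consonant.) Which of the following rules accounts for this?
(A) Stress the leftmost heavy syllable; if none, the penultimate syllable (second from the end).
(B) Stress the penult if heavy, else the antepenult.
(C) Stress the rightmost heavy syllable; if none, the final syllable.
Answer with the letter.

B

Rule A → syllable 1 (observed: 3).
Rule B → syllable 3 ✓.
Rule C → syllable 5 (observed: 3).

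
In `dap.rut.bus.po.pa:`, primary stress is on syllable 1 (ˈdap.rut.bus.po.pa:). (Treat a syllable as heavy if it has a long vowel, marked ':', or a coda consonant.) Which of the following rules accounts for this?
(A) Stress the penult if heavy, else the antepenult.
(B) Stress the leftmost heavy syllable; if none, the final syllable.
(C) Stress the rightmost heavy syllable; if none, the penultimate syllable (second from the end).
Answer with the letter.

B

Rule A → syllable 3 (observed: 1).
Rule B → syllable 1 ✓.
Rule C → syllable 5 (observed: 1).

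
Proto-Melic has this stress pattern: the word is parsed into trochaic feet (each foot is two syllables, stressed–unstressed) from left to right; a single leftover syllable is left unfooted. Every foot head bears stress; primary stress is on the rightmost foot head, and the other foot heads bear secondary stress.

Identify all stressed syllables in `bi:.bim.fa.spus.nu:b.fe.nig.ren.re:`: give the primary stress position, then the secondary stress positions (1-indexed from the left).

Parse left to right into trochaic (ˈσσ) feet: (ˈbi:.bim) (ˈfa.spus) (ˈnu:b.fe) (ˈnig.ren) re:. Syllable 9 is left unfooted.
Foot heads (stressed positions): 1, 3, 5, 7.
End Rule Rightmost: primary stress on the rightmost head = syllable 7.
Secondary stress on 1, 3, 5: ˌbi:.bim.ˌfa.spus.ˌnu:b.fe.ˈnig.ren.re:.

primary 7, secondary 1, 3, 5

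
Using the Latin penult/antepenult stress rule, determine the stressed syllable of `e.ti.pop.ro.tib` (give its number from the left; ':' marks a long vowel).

3

Classical Latin: stress the penult if heavy (long vowel or closed), else the antepenult.
Weights: 3 pop H, 4 ro L, 5 tib H.
The penult (syllable 4, ro) is light, so stress falls on the antepenult (syllable 3, pop).
Stress on syllable 3: e.ti.ˈpop.ro.tib.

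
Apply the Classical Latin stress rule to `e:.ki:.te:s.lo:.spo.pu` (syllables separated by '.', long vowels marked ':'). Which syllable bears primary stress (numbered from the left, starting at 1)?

4

Classical Latin: stress the penult if heavy (long vowel or closed), else the antepenult.
Weights: 4 lo: H, 5 spo L, 6 pu L.
The penult (syllable 5, spo) is light, so stress falls on the antepenult (syllable 4, lo:).
Stress on syllable 4: e:.ki:.te:s.ˈlo:.spo.pu.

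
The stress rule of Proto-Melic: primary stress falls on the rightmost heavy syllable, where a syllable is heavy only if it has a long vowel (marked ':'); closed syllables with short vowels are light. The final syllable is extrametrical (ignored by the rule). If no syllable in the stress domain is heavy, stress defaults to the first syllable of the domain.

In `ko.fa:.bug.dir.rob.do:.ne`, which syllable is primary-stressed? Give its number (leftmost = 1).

6

The final syllable (7, ne) is extrametrical; the stress domain is syllables 1–6.
Weights: 1 ko L, 2 fa: H, 3 bug L, 4 dir L, 5 rob L, 6 do: H.
Heavy syllables in the domain: 2, 6. The rightmost is syllable 6 (do:).
Primary stress: syllable 6 → ko.fa:.bug.dir.rob.ˈdo:.ne.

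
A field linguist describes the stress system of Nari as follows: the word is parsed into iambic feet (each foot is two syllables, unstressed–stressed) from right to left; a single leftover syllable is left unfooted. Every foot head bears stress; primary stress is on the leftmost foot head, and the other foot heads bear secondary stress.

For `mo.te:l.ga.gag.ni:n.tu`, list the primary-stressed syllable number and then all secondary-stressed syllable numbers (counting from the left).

Parse right to left into iambic (σˈσ) feet: (mo.ˈte:l) (ga.ˈgag) (ni:n.ˈtu).
Foot heads (stressed positions): 2, 4, 6.
End Rule Leftmost: primary stress on the leftmost head = syllable 2.
Secondary stress on 4, 6: mo.ˈte:l.ga.ˌgag.ni:n.ˌtu.

primary 2, secondary 4, 6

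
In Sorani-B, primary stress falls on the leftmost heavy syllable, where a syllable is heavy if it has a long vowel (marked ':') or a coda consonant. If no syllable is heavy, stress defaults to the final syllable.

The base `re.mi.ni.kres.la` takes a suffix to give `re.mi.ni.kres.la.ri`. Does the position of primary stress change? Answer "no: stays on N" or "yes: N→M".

no: stays on 4

Base `re.mi.ni.kres.la` (5 syllables):
  Weights: 1 re L, 2 mi L, 3 ni L, 4 kres H, 5 la L.
  Heavy syllables in the domain: 4. The leftmost is syllable 4 (kres).
  → primary stress on syllable 4.
Suffixed `re.mi.ni.kres.la.ri` (6 syllables):
  Weights: 1 re L, 2 mi L, 3 ni L, 4 kres H, 5 la L, 6 ri L.
  Heavy syllables in the domain: 4. The leftmost is syllable 4 (kres).
  → primary stress on syllable 4.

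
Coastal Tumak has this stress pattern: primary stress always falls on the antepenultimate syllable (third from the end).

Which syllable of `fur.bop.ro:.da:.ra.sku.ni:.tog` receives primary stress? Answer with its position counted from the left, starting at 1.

The word has 8 syllables; the antepenultimate syllable (third from the end) is syllable 6 (sku).
Primary stress: syllable 6 → fur.bop.ro:.da:.ra.ˈsku.ni:.tog.

6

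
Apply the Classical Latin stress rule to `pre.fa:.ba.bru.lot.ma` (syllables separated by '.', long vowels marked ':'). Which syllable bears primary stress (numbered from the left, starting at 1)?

Classical Latin: stress the penult if heavy (long vowel or closed), else the antepenult.
Weights: 4 bru L, 5 lot H, 6 ma L.
The penult (syllable 5, lot) is heavy, so it takes stress.
Stress on syllable 5: pre.fa:.ba.bru.ˈlot.ma.

5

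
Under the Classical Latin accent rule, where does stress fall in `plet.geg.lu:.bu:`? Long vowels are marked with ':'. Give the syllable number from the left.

3

Classical Latin: stress the penult if heavy (long vowel or closed), else the antepenult.
Weights: 2 geg H, 3 lu: H, 4 bu: H.
The penult (syllable 3, lu:) is heavy, so it takes stress.
Stress on syllable 3: plet.geg.ˈlu:.bu:.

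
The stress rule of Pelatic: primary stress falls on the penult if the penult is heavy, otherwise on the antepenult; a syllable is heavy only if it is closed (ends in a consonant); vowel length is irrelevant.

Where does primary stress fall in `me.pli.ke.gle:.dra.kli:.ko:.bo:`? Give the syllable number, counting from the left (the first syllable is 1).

Weights: 6 kli: L, 7 ko: L, 8 bo: L.
The penult (syllable 7, ko:) is light, so stress falls on the antepenult (syllable 6, kli:).
Primary stress: syllable 6 → me.pli.ke.gle:.dra.ˈkli:.ko:.bo:.

6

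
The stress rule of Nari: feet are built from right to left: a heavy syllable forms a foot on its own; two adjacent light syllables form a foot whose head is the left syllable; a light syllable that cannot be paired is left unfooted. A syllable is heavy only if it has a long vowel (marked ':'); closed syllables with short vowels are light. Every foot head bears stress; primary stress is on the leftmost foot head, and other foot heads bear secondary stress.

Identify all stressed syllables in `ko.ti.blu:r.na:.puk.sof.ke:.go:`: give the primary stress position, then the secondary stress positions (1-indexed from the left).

Weights: 1 ko L, 2 ti L, 3 blu:r H, 4 na: H, 5 puk L, 6 sof L, 7 ke: H, 8 go: H.
Parse right to left (heavy = foot alone; LL = one foot; stranded L unfooted): (ˈko.ti) (ˈblu:r) (ˈna:) (ˈpuk.sof) (ˈke:) (ˈgo:).
Foot heads: 1, 3, 4, 5, 7, 8.
Primary stress on the leftmost head = syllable 1.
Secondary stress on 3, 4, 5, 7, 8: ˈko.ti.ˌblu:r.ˌna:.ˌpuk.sof.ˌke:.ˌgo:.

primary 1, secondary 3, 4, 5, 7, 8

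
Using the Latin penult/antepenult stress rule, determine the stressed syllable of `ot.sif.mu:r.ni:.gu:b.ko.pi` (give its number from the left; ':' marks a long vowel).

5

Classical Latin: stress the penult if heavy (long vowel or closed), else the antepenult.
Weights: 5 gu:b H, 6 ko L, 7 pi L.
The penult (syllable 6, ko) is light, so stress falls on the antepenult (syllable 5, gu:b).
Stress on syllable 5: ot.sif.mu:r.ni:.ˈgu:b.ko.pi.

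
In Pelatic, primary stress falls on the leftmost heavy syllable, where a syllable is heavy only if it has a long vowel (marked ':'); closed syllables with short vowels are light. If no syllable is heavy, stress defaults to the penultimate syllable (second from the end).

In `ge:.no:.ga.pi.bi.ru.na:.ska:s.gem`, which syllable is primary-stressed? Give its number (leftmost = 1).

1

Weights: 1 ge: H, 2 no: H, 3 ga L, 4 pi L, 5 bi L, 6 ru L, 7 na: H, 8 ska:s H, 9 gem L.
Heavy syllables in the domain: 1, 2, 7, 8. The leftmost is syllable 1 (ge:).
Primary stress: syllable 1 → ˈge:.no:.ga.pi.bi.ru.na:.ska:s.gem.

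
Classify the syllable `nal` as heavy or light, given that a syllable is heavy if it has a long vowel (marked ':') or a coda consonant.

heavy

`nal`: short vowel, closed (coda /l/). Closed → heavy.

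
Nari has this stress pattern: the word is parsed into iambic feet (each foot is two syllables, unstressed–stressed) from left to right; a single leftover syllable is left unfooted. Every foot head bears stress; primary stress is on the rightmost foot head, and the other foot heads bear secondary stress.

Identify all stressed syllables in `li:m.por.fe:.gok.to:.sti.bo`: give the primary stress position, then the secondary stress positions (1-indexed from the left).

primary 6, secondary 2, 4

Parse left to right into iambic (σˈσ) feet: (li:m.ˈpor) (fe:.ˈgok) (to:.ˈsti) bo. Syllable 7 is left unfooted.
Foot heads (stressed positions): 2, 4, 6.
End Rule Rightmost: primary stress on the rightmost head = syllable 6.
Secondary stress on 2, 4: li:m.ˌpor.fe:.ˌgok.to:.ˈsti.bo.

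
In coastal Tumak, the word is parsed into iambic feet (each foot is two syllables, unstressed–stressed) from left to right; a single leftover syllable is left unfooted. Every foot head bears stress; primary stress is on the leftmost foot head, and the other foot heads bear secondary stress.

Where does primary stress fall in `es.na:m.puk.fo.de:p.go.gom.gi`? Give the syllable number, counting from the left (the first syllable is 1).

2

Parse left to right into iambic (σˈσ) feet: (es.ˈna:m) (puk.ˈfo) (de:p.ˈgo) (gom.ˈgi).
Foot heads (stressed positions): 2, 4, 6, 8.
End Rule Leftmost: primary stress on the leftmost head = syllable 2.
Primary stress: syllable 2 → es.ˈna:m.puk.fo.de:p.go.gom.gi.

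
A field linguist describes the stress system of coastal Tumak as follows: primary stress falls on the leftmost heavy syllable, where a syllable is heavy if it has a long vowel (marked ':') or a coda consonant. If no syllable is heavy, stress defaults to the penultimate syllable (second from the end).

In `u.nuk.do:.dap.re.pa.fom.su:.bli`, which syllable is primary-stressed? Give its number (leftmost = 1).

Weights: 1 u L, 2 nuk H, 3 do: H, 4 dap H, 5 re L, 6 pa L, 7 fom H, 8 su: H, 9 bli L.
Heavy syllables in the domain: 2, 3, 4, 7, 8. The leftmost is syllable 2 (nuk).
Primary stress: syllable 2 → u.ˈnuk.do:.dap.re.pa.fom.su:.bli.

2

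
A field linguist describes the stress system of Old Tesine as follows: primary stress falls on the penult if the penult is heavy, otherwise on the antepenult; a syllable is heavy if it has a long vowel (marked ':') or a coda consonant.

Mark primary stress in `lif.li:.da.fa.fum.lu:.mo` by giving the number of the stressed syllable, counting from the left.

6

Weights: 5 fum H, 6 lu: H, 7 mo L.
The penult (syllable 6, lu:) is heavy, so it takes stress.
Primary stress: syllable 6 → lif.li:.da.fa.fum.ˈlu:.mo.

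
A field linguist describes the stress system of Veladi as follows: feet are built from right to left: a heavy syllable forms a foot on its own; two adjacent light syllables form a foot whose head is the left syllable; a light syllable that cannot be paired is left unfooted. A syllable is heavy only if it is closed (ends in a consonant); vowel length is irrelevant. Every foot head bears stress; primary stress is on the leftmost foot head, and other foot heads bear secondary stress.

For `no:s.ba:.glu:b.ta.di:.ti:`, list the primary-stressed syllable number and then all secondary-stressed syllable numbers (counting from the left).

primary 1, secondary 3, 5

Weights: 1 no:s H, 2 ba: L, 3 glu:b H, 4 ta L, 5 di: L, 6 ti: L.
Parse right to left (heavy = foot alone; LL = one foot; stranded L unfooted): (ˈno:s) ba: (ˈglu:b) ta (ˈdi:.ti:).
Foot heads: 1, 3, 5.
Primary stress on the leftmost head = syllable 1.
Secondary stress on 3, 5: ˈno:s.ba:.ˌglu:b.ta.ˌdi:.ti:.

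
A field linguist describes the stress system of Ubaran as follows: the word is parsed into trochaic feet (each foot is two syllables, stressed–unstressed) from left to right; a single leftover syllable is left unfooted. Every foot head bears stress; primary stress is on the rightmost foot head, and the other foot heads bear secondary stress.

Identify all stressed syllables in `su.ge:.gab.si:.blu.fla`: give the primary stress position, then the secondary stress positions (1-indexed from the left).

Parse left to right into trochaic (ˈσσ) feet: (ˈsu.ge:) (ˈgab.si:) (ˈblu.fla).
Foot heads (stressed positions): 1, 3, 5.
End Rule Rightmost: primary stress on the rightmost head = syllable 5.
Secondary stress on 1, 3: ˌsu.ge:.ˌgab.si:.ˈblu.fla.

primary 5, secondary 1, 3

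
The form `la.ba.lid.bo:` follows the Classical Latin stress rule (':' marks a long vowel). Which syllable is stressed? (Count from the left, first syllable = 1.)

Classical Latin: stress the penult if heavy (long vowel or closed), else the antepenult.
Weights: 2 ba L, 3 lid H, 4 bo: H.
The penult (syllable 3, lid) is heavy, so it takes stress.
Stress on syllable 3: la.ba.ˈlid.bo:.

3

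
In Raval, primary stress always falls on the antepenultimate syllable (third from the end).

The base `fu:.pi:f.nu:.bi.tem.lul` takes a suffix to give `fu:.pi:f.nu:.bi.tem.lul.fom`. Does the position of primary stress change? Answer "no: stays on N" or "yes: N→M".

Base `fu:.pi:f.nu:.bi.tem.lul` (6 syllables):
  The word has 6 syllables; the antepenultimate syllable (third from the end) is syllable 4 (bi).
  → primary stress on syllable 4.
Suffixed `fu:.pi:f.nu:.bi.tem.lul.fom` (7 syllables):
  The word has 7 syllables; the antepenultimate syllable (third from the end) is syllable 5 (tem).
  → primary stress on syllable 5.

yes: 4→5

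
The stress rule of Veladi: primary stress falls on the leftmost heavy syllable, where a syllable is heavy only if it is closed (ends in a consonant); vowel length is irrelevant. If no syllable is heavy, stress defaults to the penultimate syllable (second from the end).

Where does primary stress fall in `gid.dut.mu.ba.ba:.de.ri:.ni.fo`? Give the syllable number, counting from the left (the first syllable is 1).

1

Weights: 1 gid H, 2 dut H, 3 mu L, 4 ba L, 5 ba: L, 6 de L, 7 ri: L, 8 ni L, 9 fo L.
Heavy syllables in the domain: 1, 2. The leftmost is syllable 1 (gid).
Primary stress: syllable 1 → ˈgid.dut.mu.ba.ba:.de.ri:.ni.fo.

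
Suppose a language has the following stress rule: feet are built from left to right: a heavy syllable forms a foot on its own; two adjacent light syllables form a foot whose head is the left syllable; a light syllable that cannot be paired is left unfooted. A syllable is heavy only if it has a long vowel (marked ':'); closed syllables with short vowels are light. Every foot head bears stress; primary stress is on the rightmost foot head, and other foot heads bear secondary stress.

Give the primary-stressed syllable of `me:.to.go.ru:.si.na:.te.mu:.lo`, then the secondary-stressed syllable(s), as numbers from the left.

Weights: 1 me: H, 2 to L, 3 go L, 4 ru: H, 5 si L, 6 na: H, 7 te L, 8 mu: H, 9 lo L.
Parse left to right (heavy = foot alone; LL = one foot; stranded L unfooted): (ˈme:) (ˈto.go) (ˈru:) si (ˈna:) te (ˈmu:) lo.
Foot heads: 1, 2, 4, 6, 8.
Primary stress on the rightmost head = syllable 8.
Secondary stress on 1, 2, 4, 6: ˌme:.ˌto.go.ˌru:.si.ˌna:.te.ˈmu:.lo.

primary 8, secondary 1, 2, 4, 6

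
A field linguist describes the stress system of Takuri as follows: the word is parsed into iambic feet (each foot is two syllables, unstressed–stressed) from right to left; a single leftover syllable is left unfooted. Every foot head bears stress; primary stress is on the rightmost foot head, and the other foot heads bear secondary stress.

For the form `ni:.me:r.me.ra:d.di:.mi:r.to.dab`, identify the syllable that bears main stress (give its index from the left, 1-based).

8

Parse right to left into iambic (σˈσ) feet: (ni:.ˈme:r) (me.ˈra:d) (di:.ˈmi:r) (to.ˈdab).
Foot heads (stressed positions): 2, 4, 6, 8.
End Rule Rightmost: primary stress on the rightmost head = syllable 8.
Primary stress: syllable 8 → ni:.me:r.me.ra:d.di:.mi:r.to.ˈdab.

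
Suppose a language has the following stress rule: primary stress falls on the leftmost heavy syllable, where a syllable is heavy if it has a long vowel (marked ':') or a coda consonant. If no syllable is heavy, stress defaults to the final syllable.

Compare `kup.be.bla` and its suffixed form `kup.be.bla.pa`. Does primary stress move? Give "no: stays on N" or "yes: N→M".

no: stays on 1

Base `kup.be.bla` (3 syllables):
  Weights: 1 kup H, 2 be L, 3 bla L.
  Heavy syllables in the domain: 1. The leftmost is syllable 1 (kup).
  → primary stress on syllable 1.
Suffixed `kup.be.bla.pa` (4 syllables):
  Weights: 1 kup H, 2 be L, 3 bla L, 4 pa L.
  Heavy syllables in the domain: 1. The leftmost is syllable 1 (kup).
  → primary stress on syllable 1.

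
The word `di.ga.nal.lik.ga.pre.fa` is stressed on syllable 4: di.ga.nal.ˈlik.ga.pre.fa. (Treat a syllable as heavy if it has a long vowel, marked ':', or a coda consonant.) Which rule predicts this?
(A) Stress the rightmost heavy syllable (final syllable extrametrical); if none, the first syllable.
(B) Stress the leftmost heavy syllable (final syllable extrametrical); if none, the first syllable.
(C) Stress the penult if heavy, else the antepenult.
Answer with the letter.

A

Rule A → syllable 4 ✓.
Rule B → syllable 3 (observed: 4).
Rule C → syllable 5 (observed: 4).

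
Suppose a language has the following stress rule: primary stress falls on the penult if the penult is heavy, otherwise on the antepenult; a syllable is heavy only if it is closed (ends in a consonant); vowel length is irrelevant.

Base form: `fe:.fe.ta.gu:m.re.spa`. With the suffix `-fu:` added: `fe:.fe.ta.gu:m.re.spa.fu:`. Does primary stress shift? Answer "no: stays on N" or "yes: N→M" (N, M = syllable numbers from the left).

yes: 4→5

Base `fe:.fe.ta.gu:m.re.spa` (6 syllables):
  Weights: 4 gu:m H, 5 re L, 6 spa L.
  The penult (syllable 5, re) is light, so stress falls on the antepenult (syllable 4, gu:m).
  → primary stress on syllable 4.
Suffixed `fe:.fe.ta.gu:m.re.spa.fu:` (7 syllables):
  Weights: 5 re L, 6 spa L, 7 fu: L.
  The penult (syllable 6, spa) is light, so stress falls on the antepenult (syllable 5, re).
  → primary stress on syllable 5.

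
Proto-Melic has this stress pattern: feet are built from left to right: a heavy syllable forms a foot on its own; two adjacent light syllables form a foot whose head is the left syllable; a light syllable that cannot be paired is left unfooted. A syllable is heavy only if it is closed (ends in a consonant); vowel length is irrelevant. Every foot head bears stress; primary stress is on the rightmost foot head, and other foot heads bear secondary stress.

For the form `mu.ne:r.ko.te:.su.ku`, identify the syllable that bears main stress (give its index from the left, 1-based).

Weights: 1 mu L, 2 ne:r H, 3 ko L, 4 te: L, 5 su L, 6 ku L.
Parse left to right (heavy = foot alone; LL = one foot; stranded L unfooted): mu (ˈne:r) (ˈko.te:) (ˈsu.ku).
Foot heads: 2, 3, 5.
Primary stress on the rightmost head = syllable 5.
Primary stress: syllable 5 → mu.ne:r.ko.te:.ˈsu.ku.

5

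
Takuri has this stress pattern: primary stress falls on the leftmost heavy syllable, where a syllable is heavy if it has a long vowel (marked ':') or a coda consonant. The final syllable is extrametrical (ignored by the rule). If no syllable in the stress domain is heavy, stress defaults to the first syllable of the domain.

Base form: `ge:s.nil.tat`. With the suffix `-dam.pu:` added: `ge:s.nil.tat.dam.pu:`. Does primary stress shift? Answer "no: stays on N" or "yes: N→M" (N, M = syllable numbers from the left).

no: stays on 1

Base `ge:s.nil.tat` (3 syllables):
  The final syllable (3, tat) is extrametrical; the stress domain is syllables 1–2.
  Weights: 1 ge:s H, 2 nil H.
  Heavy syllables in the domain: 1, 2. The leftmost is syllable 1 (ge:s).
  → primary stress on syllable 1.
Suffixed `ge:s.nil.tat.dam.pu:` (5 syllables):
  The final syllable (5, pu:) is extrametrical; the stress domain is syllables 1–4.
  Weights: 1 ge:s H, 2 nil H, 3 tat H, 4 dam H.
  Heavy syllables in the domain: 1, 2, 3, 4. The leftmost is syllable 1 (ge:s).
  → primary stress on syllable 1.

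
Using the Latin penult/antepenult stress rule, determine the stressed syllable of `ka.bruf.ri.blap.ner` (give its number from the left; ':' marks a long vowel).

Classical Latin: stress the penult if heavy (long vowel or closed), else the antepenult.
Weights: 3 ri L, 4 blap H, 5 ner H.
The penult (syllable 4, blap) is heavy, so it takes stress.
Stress on syllable 4: ka.bruf.ri.ˈblap.ner.

4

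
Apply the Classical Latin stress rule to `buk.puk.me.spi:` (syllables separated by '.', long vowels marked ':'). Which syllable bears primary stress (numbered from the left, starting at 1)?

Classical Latin: stress the penult if heavy (long vowel or closed), else the antepenult.
Weights: 2 puk H, 3 me L, 4 spi: H.
The penult (syllable 3, me) is light, so stress falls on the antepenult (syllable 2, puk).
Stress on syllable 2: buk.ˈpuk.me.spi:.

2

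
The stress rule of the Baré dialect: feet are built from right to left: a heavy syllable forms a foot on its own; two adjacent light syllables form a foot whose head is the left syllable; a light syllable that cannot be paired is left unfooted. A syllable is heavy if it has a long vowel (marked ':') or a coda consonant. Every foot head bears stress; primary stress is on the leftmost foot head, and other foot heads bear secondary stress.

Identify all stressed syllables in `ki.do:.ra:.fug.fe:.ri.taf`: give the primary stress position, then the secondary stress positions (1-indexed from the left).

primary 2, secondary 3, 4, 5, 7

Weights: 1 ki L, 2 do: H, 3 ra: H, 4 fug H, 5 fe: H, 6 ri L, 7 taf H.
Parse right to left (heavy = foot alone; LL = one foot; stranded L unfooted): ki (ˈdo:) (ˈra:) (ˈfug) (ˈfe:) ri (ˈtaf).
Foot heads: 2, 3, 4, 5, 7.
Primary stress on the leftmost head = syllable 2.
Secondary stress on 3, 4, 5, 7: ki.ˈdo:.ˌra:.ˌfug.ˌfe:.ri.ˌtaf.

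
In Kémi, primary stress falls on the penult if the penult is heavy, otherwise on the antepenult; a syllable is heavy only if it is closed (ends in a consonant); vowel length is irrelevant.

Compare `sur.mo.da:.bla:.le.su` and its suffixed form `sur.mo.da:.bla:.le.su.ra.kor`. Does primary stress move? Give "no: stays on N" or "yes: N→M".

yes: 4→6

Base `sur.mo.da:.bla:.le.su` (6 syllables):
  Weights: 4 bla: L, 5 le L, 6 su L.
  The penult (syllable 5, le) is light, so stress falls on the antepenult (syllable 4, bla:).
  → primary stress on syllable 4.
Suffixed `sur.mo.da:.bla:.le.su.ra.kor` (8 syllables):
  Weights: 6 su L, 7 ra L, 8 kor H.
  The penult (syllable 7, ra) is light, so stress falls on the antepenult (syllable 6, su).
  → primary stress on syllable 6.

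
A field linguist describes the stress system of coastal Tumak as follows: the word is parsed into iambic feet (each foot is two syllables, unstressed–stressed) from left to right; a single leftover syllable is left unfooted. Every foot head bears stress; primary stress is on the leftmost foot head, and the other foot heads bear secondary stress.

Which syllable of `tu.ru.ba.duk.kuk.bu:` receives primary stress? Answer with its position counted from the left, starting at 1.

Parse left to right into iambic (σˈσ) feet: (tu.ˈru) (ba.ˈduk) (kuk.ˈbu:).
Foot heads (stressed positions): 2, 4, 6.
End Rule Leftmost: primary stress on the leftmost head = syllable 2.
Primary stress: syllable 2 → tu.ˈru.ba.duk.kuk.bu:.

2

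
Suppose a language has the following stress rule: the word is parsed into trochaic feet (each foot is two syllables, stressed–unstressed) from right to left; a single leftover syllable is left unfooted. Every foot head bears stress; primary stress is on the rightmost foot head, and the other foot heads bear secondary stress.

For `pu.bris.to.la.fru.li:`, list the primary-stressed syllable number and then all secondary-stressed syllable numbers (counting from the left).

primary 5, secondary 1, 3

Parse right to left into trochaic (ˈσσ) feet: (ˈpu.bris) (ˈto.la) (ˈfru.li:).
Foot heads (stressed positions): 1, 3, 5.
End Rule Rightmost: primary stress on the rightmost head = syllable 5.
Secondary stress on 1, 3: ˌpu.bris.ˌto.la.ˈfru.li:.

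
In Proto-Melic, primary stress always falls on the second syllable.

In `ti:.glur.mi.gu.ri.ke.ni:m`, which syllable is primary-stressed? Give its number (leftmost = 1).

2

The word has 7 syllables; the second syllable is syllable 2 (glur).
Primary stress: syllable 2 → ti:.ˈglur.mi.gu.ri.ke.ni:m.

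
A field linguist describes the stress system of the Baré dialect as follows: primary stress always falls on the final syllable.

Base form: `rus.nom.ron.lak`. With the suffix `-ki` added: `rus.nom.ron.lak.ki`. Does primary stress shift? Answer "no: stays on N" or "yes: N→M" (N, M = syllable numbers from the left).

yes: 4→5

Base `rus.nom.ron.lak` (4 syllables):
  The word has 4 syllables; the final syllable is syllable 4 (lak).
  → primary stress on syllable 4.
Suffixed `rus.nom.ron.lak.ki` (5 syllables):
  The word has 5 syllables; the final syllable is syllable 5 (ki).
  → primary stress on syllable 5.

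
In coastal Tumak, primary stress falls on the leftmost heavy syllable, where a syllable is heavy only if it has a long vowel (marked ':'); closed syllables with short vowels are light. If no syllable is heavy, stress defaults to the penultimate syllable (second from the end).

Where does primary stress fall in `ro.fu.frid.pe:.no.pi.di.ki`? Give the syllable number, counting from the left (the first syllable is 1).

4

Weights: 1 ro L, 2 fu L, 3 frid L, 4 pe: H, 5 no L, 6 pi L, 7 di L, 8 ki L.
Heavy syllables in the domain: 4. The leftmost is syllable 4 (pe:).
Primary stress: syllable 4 → ro.fu.frid.ˈpe:.no.pi.di.ki.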